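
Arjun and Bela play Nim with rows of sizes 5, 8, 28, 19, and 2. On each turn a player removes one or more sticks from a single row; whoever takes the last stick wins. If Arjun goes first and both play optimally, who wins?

Nim-sum: 5 ^ 8 ^ 28 ^ 19 ^ 2 = 0.
The nim-sum is 0, so this is a P-position: the player to move is in a losing position under optimal play; Arjun is about to move from it and so loses — Bela wins.

Bela wins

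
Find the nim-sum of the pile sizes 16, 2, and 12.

Nim-sum: 16 XOR 2 XOR 12 = 30.

30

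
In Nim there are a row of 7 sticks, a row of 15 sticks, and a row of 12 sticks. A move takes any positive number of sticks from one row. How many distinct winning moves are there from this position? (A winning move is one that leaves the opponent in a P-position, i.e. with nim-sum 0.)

3

Write each in binary and XOR column by column:
  0111  (7)
  1111  (15)
  1100  (12)
  ----
  0100  (4)
The overall nim-sum is X = 4. A row of size p has a winning move iff p XOR X < p (reduce it to p XOR X).
  7: 7 XOR 4 = 3 < 7 — winning move (to 3).
  15: 15 XOR 4 = 11 < 15 — winning move (to 11).
  12: 12 XOR 4 = 8 < 12 — winning move (to 8).
That gives 3 winning moves.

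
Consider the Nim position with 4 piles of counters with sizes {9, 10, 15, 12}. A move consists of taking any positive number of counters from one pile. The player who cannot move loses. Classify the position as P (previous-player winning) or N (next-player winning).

Nim-sum: 9 XOR 10 XOR 15 XOR 12 = 0.
The nim-sum is 0, so this is a P-position: the player to move is in a losing position under optimal play.

P-position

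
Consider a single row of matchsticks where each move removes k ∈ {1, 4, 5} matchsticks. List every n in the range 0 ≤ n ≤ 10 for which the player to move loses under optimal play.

0, 2, 8, 10

Grundy values for subtraction set {1, 4, 5}:
g(0) = mex{} = 0
g(1) = mex{0} = 1
g(2) = mex{1} = 0
g(3) = mex{0} = 1
g(4) = mex{0,1} = 2
g(5) = mex{0,1,2} = 3
g(6) = mex{0,1,3} = 2
g(7) = mex{0,1,2} = 3
g(8) = mex{1,2,3} = 0
g(9) = mex{0,2,3} = 1
g(10) = mex{1,2,3} = 0
The P-positions (g = 0) in 0..10 are 0, 2, 8, 10.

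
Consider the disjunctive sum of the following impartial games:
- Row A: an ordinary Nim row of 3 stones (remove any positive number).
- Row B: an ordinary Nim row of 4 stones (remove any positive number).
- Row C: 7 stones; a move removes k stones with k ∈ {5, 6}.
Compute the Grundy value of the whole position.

Row A is a plain Nim row of size 3, so its Grundy value is 3.
Row B is a plain Nim row of size 4, so its Grundy value is 4.
Grundy values for row C (subtraction set {5, 6}):
g(0) = mex{} = 0
g(1) = mex{} = 0
g(2) = mex{} = 0
g(3) = mex{} = 0
g(4) = mex{} = 0
g(5) = mex{0} = 1
g(6) = mex{0} = 1
g(7) = mex{0} = 1
So g(7) = 1.
By the Sprague-Grundy theorem, the Grundy value of a sum of independent games is the XOR of the component values.
Combined value = 3 XOR 4 XOR 1 = 6.

6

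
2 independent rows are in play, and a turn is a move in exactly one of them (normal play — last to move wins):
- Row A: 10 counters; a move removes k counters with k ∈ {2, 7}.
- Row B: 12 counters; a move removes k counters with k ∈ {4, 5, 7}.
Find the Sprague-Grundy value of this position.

0

For row A, compute g(0), g(1), … with moves {2, 7}:
k:     0  1  2  3  4  5  6  7  8  9 10
g(k):  0  0  1  1  0  0  1  1  2  0  0
So g(10) = 0.
For row B, compute g(0), g(1), … with moves {4, 5, 7}:
k:     0  1  2  3  4  5  6  7  8  9 10 11 12
g(k):  0  0  0  0  1  1  1  1  2  2  2  0  0
So g(12) = 0.
By the Sprague-Grundy theorem, the Grundy value of a sum of independent games is the XOR of the component values.
Combined value = 0 ⊕ 0 = 0.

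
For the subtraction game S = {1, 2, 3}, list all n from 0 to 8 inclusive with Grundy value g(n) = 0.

0, 4, 8

Compute g(0), g(1), … for moves {1, 2, 3}:
k:     0  1  2  3  4  5  6  7  8
g(k):  0  1  2  3  0  1  2  3  0
The P-positions (g = 0) in 0..8 are 0, 4, 8.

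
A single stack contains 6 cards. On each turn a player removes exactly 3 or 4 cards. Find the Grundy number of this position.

2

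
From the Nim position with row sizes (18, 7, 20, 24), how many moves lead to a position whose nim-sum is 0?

3

Compute the nim-sum pairwise:
18 ⊕ 7 = 21
21 ⊕ 20 = 1
1 ⊕ 24 = 25
The overall nim-sum is X = 25. A row of size p has a winning move iff p XOR X < p (reduce it to p XOR X).
  18: 18 XOR 25 = 11 < 18 — winning move (to 11).
  7: 7 XOR 25 = 30 ≥ 7 — no move.
  20: 20 XOR 25 = 13 < 20 — winning move (to 13).
  24: 24 XOR 25 = 1 < 24 — winning move (to 1).
That gives 3 winning moves.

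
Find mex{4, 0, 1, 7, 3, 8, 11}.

2

The values 0, 1 are all present; 2 is the first non-negative integer missing from the set.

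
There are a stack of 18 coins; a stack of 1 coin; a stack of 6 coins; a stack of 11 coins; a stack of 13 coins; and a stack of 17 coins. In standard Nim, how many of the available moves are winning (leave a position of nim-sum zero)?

3

Nim-sum: 18 XOR 1 XOR 6 XOR 11 XOR 13 XOR 17 = 2.
The overall nim-sum is X = 2. A stack of size p has a winning move iff p XOR X < p (reduce it to p XOR X).
  18: 18 XOR 2 = 16 < 18 — winning move (to 16).
  1: 1 XOR 2 = 3 ≥ 1 — no move.
  6: 6 XOR 2 = 4 < 6 — winning move (to 4).
  11: 11 XOR 2 = 9 < 11 — winning move (to 9).
  13: 13 XOR 2 = 15 ≥ 13 — no move.
  17: 17 XOR 2 = 19 ≥ 17 — no move.
That gives 3 winning moves.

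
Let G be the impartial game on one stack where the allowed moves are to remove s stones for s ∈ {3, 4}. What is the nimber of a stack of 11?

1

Build the Grundy sequence with g(k) = mex{g(k−s) : s ∈ {3, 4}, s ≤ k}:
g(0) = mex{} = 0
g(1) = mex{} = 0
g(2) = mex{} = 0
g(3) = mex{0} = 1
g(4) = mex{0} = 1
g(5) = mex{0} = 1
g(6) = mex{0,1} = 2
g(7) = mex{1} = 0
g(8) = mex{1} = 0
g(9) = mex{1,2} = 0
g(10) = mex{0,2} = 1
g(11) = mex{0} = 1
So g(11) = 1.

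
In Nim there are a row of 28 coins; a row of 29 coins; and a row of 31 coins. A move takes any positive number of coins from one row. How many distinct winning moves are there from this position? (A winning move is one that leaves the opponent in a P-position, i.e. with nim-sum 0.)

Compute the nim-sum pairwise:
28 XOR 29 = 1
1 XOR 31 = 30
The overall nim-sum is X = 30. A row of size p has a winning move iff p XOR X < p (reduce it to p XOR X).
  28: 28 XOR 30 = 2 < 28 — winning move (to 2).
  29: 29 XOR 30 = 3 < 29 — winning move (to 3).
  31: 31 XOR 30 = 1 < 31 — winning move (to 1).
That gives 3 winning moves.

3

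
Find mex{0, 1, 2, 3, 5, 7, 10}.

4

The values 0, 1, 2, 3 are all present; 4 is the first non-negative integer missing from the set.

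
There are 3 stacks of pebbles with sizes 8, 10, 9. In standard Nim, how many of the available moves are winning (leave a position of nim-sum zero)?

3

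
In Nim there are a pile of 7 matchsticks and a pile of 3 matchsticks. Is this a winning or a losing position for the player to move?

Winning position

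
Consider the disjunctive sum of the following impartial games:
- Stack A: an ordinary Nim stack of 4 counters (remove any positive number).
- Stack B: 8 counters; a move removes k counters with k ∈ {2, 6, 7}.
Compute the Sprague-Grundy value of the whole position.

Stack A is a plain Nim stack of size 4, so its Grundy value is 4.
Grundy values for stack B (subtraction set {2, 6, 7}):
k:     0  1  2  3  4  5  6  7  8
g(k):  0  0  1  1  0  0  1  1  2
So g(8) = 2.
By the Sprague-Grundy theorem, the Grundy value of a sum of independent games is the XOR of the component values.
Combined value = 4 ⊕ 2 = 6.

6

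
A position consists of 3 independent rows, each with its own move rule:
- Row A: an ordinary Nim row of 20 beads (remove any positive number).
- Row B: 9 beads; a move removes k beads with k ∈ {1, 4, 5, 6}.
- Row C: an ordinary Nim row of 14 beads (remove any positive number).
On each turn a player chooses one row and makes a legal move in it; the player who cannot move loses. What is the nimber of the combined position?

Row A is a plain Nim row of size 20, so its Grundy value is 20.
Build the Grundy sequence for row B with g(k) = mex{g(k−s) : s ∈ {1, 4, 5, 6}, s ≤ k}:
g(0) = mex{} = 0
g(1) = mex{0} = 1
g(2) = mex{1} = 0
g(3) = mex{0} = 1
g(4) = mex{0,1} = 2
g(5) = mex{0,1,2} = 3
g(6) = mex{0,1,3} = 2
g(7) = mex{0,1,2} = 3
g(8) = mex{0,1,2,3} = 4
g(9) = mex{1,2,3,4} = 0
So g(9) = 0.
Row C is a plain Nim row of size 14, so its Grundy value is 14.
The value of a disjunctive sum is the nim-sum of the parts.
Combined value = 20 XOR 0 XOR 14 = 26.

26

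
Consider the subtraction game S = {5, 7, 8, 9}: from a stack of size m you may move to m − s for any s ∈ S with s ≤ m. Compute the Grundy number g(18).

0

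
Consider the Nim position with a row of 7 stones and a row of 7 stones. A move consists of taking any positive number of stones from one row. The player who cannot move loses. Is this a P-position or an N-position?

P-position

Nim-sum: 7 XOR 7 = 0.
The nim-sum is 0, so this is a P-position: the player to move is in a losing position under optimal play.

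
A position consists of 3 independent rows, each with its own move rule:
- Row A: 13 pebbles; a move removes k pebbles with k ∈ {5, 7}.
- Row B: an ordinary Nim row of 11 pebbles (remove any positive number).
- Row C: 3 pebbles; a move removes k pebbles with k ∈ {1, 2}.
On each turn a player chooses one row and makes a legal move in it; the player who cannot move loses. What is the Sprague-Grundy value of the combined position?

Grundy values for row A (subtraction set {5, 7}):
k:     0  1  2  3  4  5  6  7  8  9 10 11 12 13
g(k):  0  0  0  0  0  1  1  1  1  1  2  2  0  0
So g(13) = 0.
Row B is a plain Nim row of size 11, so its Grundy value is 11.
For row C, compute g(0), g(1), … with moves {1, 2}:
k:     0  1  2  3
g(k):  0  1  2  0
So g(3) = 0.
The value of a disjunctive sum is the nim-sum of the parts.
Combined value = 0 XOR 11 XOR 0 = 11.

11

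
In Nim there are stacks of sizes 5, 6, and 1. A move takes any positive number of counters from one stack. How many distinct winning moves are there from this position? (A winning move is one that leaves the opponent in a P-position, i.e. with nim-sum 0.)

1

Compute the nim-sum pairwise:
5 ⊕ 6 = 3
3 ⊕ 1 = 2
The overall nim-sum is X = 2. A stack of size p has a winning move iff p XOR X < p (reduce it to p XOR X).
  5: 5 XOR 2 = 7 ≥ 5 — no move.
  6: 6 XOR 2 = 4 < 6 — winning move (to 4).
  1: 1 XOR 2 = 3 ≥ 1 — no move.
That gives 1 winning move.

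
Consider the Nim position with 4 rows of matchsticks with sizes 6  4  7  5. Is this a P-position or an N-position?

P-position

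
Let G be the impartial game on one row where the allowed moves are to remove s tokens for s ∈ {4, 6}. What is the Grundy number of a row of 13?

0

Compute g(0), g(1), … for moves {4, 6}:
g(0) = mex{} = 0
g(1) = mex{} = 0
g(2) = mex{} = 0
g(3) = mex{} = 0
g(4) = mex{0} = 1
g(5) = mex{0} = 1
g(6) = mex{0} = 1
g(7) = mex{0} = 1
g(8) = mex{0,1} = 2
g(9) = mex{0,1} = 2
g(10) = mex{1} = 0
g(11) = mex{1} = 0
g(12) = mex{1,2} = 0
g(13) = mex{1,2} = 0
So g(13) = 0.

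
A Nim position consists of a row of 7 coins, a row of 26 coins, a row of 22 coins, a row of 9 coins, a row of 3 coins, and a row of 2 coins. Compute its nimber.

3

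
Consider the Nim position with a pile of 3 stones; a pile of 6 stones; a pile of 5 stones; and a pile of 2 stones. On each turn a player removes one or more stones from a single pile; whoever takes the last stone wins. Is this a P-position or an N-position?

N-position

Nim-sum: 3 ⊕ 6 ⊕ 5 ⊕ 2 = 2.
The nim-sum is 2 ≠ 0, so this is an N-position: the player to move can win.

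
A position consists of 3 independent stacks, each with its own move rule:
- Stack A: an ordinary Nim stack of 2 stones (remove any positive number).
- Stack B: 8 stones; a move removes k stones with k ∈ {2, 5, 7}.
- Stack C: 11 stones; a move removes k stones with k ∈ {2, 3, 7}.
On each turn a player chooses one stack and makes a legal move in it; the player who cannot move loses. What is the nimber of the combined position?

Stack A is a plain Nim stack of size 2, so its Grundy value is 2.
For stack B, compute g(0), g(1), … with moves {2, 5, 7}:
g(0) = mex{} = 0
g(1) = mex{} = 0
g(2) = mex{0} = 1
g(3) = mex{0} = 1
g(4) = mex{1} = 0
g(5) = mex{0,1} = 2
g(6) = mex{0} = 1
g(7) = mex{0,1,2} = 3
g(8) = mex{0,1} = 2
So g(8) = 2.
Grundy values for stack C (subtraction set {2, 3, 7}):
k:     0  1  2  3  4  5  6  7  8  9 10 11
g(k):  0  0  1  1  2  0  0  1  1  2  0  0
So g(11) = 0.
By the Sprague-Grundy theorem, the Grundy value of a sum of independent games is the XOR of the component values.
Combined value = 2 XOR 2 XOR 0 = 0.

0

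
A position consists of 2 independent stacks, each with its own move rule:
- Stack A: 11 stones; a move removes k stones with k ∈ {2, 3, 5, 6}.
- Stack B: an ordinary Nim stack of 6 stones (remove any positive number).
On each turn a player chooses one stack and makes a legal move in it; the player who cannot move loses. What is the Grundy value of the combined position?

7

Grundy values for stack A (subtraction set {2, 3, 5, 6}):
k:     0  1  2  3  4  5  6  7  8  9 10 11
g(k):  0  0  1  1  2  2  3  3  0  0  1  1
So g(11) = 1.
Stack B is a plain Nim stack of size 6, so its Grundy value is 6.
By the Sprague-Grundy theorem, the Grundy value of a sum of independent games is the XOR of the component values.
Combined value = 1 ⊕ 6 = 7.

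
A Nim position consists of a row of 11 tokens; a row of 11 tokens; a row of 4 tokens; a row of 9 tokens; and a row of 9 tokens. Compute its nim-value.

4

In binary:
  1011  (11)
  1011  (11)
  0100  (4)
  1001  (9)
  1001  (9)
  ----
  0100  (4)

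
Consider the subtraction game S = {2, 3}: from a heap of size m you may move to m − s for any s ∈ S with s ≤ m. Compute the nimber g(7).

Grundy values for subtraction set {2, 3}:
k:     0  1  2  3  4  5  6  7
g(k):  0  0  1  1  2  0  0  1
So g(7) = 1.

1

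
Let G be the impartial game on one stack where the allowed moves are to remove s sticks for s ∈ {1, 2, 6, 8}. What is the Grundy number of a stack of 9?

2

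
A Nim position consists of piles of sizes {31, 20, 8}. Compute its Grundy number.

In binary:
  11111  (31)
  10100  (20)
  01000  (8)
  -----
  00011  (3)

3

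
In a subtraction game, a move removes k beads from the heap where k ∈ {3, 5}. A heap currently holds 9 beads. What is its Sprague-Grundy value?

Compute g(0), g(1), … for moves {3, 5}:
k:     0  1  2  3  4  5  6  7  8  9
g(k):  0  0  0  1  1  1  2  2  0  0
So g(9) = 0.

0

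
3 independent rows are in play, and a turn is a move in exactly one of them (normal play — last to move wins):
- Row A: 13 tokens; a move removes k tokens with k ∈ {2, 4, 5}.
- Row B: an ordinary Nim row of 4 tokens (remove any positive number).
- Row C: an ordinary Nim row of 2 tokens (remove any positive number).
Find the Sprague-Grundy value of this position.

Grundy values for row A (subtraction set {2, 4, 5}):
g(0) = mex{} = 0
g(1) = mex{} = 0
g(2) = mex{0} = 1
g(3) = mex{0} = 1
g(4) = mex{0,1} = 2
g(5) = mex{0,1} = 2
g(6) = mex{0,1,2} = 3
g(7) = mex{1,2} = 0
g(8) = mex{1,2,3} = 0
g(9) = mex{0,2} = 1
g(10) = mex{0,2,3} = 1
g(11) = mex{0,1,3} = 2
g(12) = mex{0,1} = 2
g(13) = mex{0,1,2} = 3
So g(13) = 3.
Row B is a plain Nim row of size 4, so its Grundy value is 4.
Row C is a plain Nim row of size 2, so its Grundy value is 2.
The value of a disjunctive sum is the nim-sum of the parts.
Combined value = 3 ⊕ 4 ⊕ 2 = 5.

5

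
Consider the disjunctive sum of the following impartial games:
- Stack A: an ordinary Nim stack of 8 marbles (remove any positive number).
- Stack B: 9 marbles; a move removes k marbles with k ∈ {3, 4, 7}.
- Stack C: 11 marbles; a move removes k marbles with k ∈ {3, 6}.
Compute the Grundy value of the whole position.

11

Stack A is a plain Nim stack of size 8, so its Grundy value is 8.
Grundy values for stack B (subtraction set {3, 4, 7}):
g(0) = mex{} = 0
g(1) = mex{} = 0
g(2) = mex{} = 0
g(3) = mex{0} = 1
g(4) = mex{0} = 1
g(5) = mex{0} = 1
g(6) = mex{0,1} = 2
g(7) = mex{0,1} = 2
g(8) = mex{0,1} = 2
g(9) = mex{0,1,2} = 3
So g(9) = 3.
For stack C, compute g(0), g(1), … with moves {3, 6}:
g(0) = mex{} = 0
g(1) = mex{} = 0
g(2) = mex{} = 0
g(3) = mex{0} = 1
g(4) = mex{0} = 1
g(5) = mex{0} = 1
g(6) = mex{0,1} = 2
g(7) = mex{0,1} = 2
g(8) = mex{0,1} = 2
g(9) = mex{1,2} = 0
g(10) = mex{1,2} = 0
g(11) = mex{1,2} = 0
So g(11) = 0.
By the Sprague-Grundy theorem, the Grundy value of a sum of independent games is the XOR of the component values.
Combined value = 8 ⊕ 3 ⊕ 0 = 11.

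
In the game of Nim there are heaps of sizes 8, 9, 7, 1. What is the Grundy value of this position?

Compute the nim-sum pairwise:
8 ^ 9 = 1
1 ^ 7 = 6
6 ^ 1 = 7

7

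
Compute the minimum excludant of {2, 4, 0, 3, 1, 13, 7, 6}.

The values 0, 1, 2, 3, 4 are all present; 5 is the first non-negative integer missing from the set.

5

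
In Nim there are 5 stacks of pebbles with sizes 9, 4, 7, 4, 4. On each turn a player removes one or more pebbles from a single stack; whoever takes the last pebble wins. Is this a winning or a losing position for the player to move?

Winning position

Compute the nim-sum pairwise:
9 ⊕ 4 = 13
13 ⊕ 7 = 10
10 ⊕ 4 = 14
14 ⊕ 4 = 10
The nim-sum is 10 ≠ 0, so this is an N-position: the player to move can win.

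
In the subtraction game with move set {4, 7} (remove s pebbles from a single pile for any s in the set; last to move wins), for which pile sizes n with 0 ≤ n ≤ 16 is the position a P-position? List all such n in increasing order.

0, 1, 2, 3, 11, 12, 13, 14

Build the Grundy sequence with g(k) = mex{g(k−s) : s ∈ {4, 7}, s ≤ k}:
k:     0  1  2  3  4  5  6  7  8  9 10 11 12 13 14 15 16
g(k):  0  0  0  0  1  1  1  1  2  2  2  0  0  0  0  1  1
The P-positions (g = 0) in 0..16 are 0, 1, 2, 3, 11, 12, 13, 14.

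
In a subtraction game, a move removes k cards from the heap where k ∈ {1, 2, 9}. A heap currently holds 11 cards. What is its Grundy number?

1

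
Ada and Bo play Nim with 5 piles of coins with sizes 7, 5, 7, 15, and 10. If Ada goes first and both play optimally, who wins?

Nim-sum: 7 ⊕ 5 ⊕ 7 ⊕ 15 ⊕ 10 = 0.
The nim-sum is 0, so this is a P-position: the player to move is in a losing position under optimal play; Ada is about to move from it and so loses — Bo wins.

Bo wins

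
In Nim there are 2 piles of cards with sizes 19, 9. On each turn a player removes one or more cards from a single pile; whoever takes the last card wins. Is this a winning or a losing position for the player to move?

Winning position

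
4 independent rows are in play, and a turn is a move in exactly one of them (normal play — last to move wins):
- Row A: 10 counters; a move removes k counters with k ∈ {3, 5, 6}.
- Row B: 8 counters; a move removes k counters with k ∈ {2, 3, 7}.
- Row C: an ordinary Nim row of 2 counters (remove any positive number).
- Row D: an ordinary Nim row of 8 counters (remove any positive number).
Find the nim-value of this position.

For row A, compute g(0), g(1), … with moves {3, 5, 6}:
k:     0  1  2  3  4  5  6  7  8  9 10
g(k):  0  0  0  1  1  1  2  2  2  0  0
So g(10) = 0.
For row B, compute g(0), g(1), … with moves {2, 3, 7}:
k:     0  1  2  3  4  5  6  7  8
g(k):  0  0  1  1  2  0  0  1  1
So g(8) = 1.
Row C is a plain Nim row of size 2, so its Grundy value is 2.
Row D is a plain Nim row of size 8, so its Grundy value is 8.
The value of a disjunctive sum is the nim-sum of the parts.
Combined value = 0 XOR 1 XOR 2 XOR 8 = 11.

11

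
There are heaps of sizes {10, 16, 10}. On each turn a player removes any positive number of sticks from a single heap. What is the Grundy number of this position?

16

Nim-sum: 10 ^ 16 ^ 10 = 16.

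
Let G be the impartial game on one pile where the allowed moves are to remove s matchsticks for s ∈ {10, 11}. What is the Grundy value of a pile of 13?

Grundy values for subtraction set {10, 11}:
g(0) = mex{} = 0
g(1) = mex{} = 0
g(2) = mex{} = 0
g(3) = mex{} = 0
g(4) = mex{} = 0
g(5) = mex{} = 0
g(6) = mex{} = 0
g(7) = mex{} = 0
g(8) = mex{} = 0
g(9) = mex{} = 0
g(10) = mex{0} = 1
g(11) = mex{0} = 1
g(12) = mex{0} = 1
g(13) = mex{0} = 1
So g(13) = 1.

1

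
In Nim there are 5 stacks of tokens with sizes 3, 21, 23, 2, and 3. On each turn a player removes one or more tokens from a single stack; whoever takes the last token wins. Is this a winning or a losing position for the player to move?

Losing position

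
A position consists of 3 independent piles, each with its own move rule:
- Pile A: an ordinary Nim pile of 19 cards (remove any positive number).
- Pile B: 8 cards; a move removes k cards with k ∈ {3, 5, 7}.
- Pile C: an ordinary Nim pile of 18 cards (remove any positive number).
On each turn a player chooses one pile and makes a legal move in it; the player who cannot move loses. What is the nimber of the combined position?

3

Pile A is a plain Nim pile of size 19, so its Grundy value is 19.
Build the Grundy sequence for pile B with g(k) = mex{g(k−s) : s ∈ {3, 5, 7}, s ≤ k}:
g(0) = mex{} = 0
g(1) = mex{} = 0
g(2) = mex{} = 0
g(3) = mex{0} = 1
g(4) = mex{0} = 1
g(5) = mex{0} = 1
g(6) = mex{0,1} = 2
g(7) = mex{0,1} = 2
g(8) = mex{0,1} = 2
So g(8) = 2.
Pile C is a plain Nim pile of size 18, so its Grundy value is 18.
The value of a disjunctive sum is the nim-sum of the parts.
Combined value = 19 XOR 2 XOR 18 = 3.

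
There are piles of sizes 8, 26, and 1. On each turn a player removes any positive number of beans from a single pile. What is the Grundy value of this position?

19

Compute the nim-sum pairwise:
8 ^ 26 = 18
18 ^ 1 = 19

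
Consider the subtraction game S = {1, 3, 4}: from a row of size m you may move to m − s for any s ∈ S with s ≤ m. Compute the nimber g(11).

2

Grundy values for subtraction set {1, 3, 4}:
k:     0  1  2  3  4  5  6  7  8  9 10 11
g(k):  0  1  0  1  2  3  2  0  1  0  1  2
So g(11) = 2.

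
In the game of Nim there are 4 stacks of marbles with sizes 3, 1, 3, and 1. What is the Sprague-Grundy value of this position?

Bitwise XOR of the heap sizes:
  11  (3)
  01  (1)
  11  (3)
  01  (1)
  --
  00  (0)

0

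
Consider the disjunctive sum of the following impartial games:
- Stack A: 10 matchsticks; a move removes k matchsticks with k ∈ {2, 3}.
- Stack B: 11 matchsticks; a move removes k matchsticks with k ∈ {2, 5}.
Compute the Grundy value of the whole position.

0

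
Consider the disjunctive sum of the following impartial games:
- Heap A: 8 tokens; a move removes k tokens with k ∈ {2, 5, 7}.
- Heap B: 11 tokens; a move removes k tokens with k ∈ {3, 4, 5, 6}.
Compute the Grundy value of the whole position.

2

Grundy values for heap A (subtraction set {2, 5, 7}):
k:     0  1  2  3  4  5  6  7  8
g(k):  0  0  1  1  0  2  1  3  2
So g(8) = 2.
Build the Grundy sequence for heap B with g(k) = mex{g(k−s) : s ∈ {3, 4, 5, 6}, s ≤ k}:
k:     0  1  2  3  4  5  6  7  8  9 10 11
g(k):  0  0  0  1  1  1  2  2  2  0  0  0
So g(11) = 0.
By the Sprague-Grundy theorem, the Grundy value of a sum of independent games is the XOR of the component values.
Combined value = 2 XOR 0 = 2.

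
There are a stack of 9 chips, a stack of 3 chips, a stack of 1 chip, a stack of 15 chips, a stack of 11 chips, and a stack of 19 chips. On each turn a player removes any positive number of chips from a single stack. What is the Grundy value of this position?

Compute the nim-sum pairwise:
9 XOR 3 = 10
10 XOR 1 = 11
11 XOR 15 = 4
4 XOR 11 = 15
15 XOR 19 = 28

28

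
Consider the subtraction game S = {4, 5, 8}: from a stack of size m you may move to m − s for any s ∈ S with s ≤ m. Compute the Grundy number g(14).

0

Compute g(0), g(1), … for moves {4, 5, 8}:
g(0) = mex{} = 0
g(1) = mex{} = 0
g(2) = mex{} = 0
g(3) = mex{} = 0
g(4) = mex{0} = 1
g(5) = mex{0} = 1
g(6) = mex{0} = 1
g(7) = mex{0} = 1
g(8) = mex{0,1} = 2
g(9) = mex{0,1} = 2
g(10) = mex{0,1} = 2
g(11) = mex{0,1} = 2
g(12) = mex{1,2} = 0
g(13) = mex{1,2} = 0
g(14) = mex{1,2} = 0
So g(14) = 0.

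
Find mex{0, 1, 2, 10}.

The values 0, 1, 2 are all present; 3 is the first non-negative integer missing from the set.

3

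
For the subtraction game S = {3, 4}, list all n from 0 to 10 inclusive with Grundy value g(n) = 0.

0, 1, 2, 7, 8, 9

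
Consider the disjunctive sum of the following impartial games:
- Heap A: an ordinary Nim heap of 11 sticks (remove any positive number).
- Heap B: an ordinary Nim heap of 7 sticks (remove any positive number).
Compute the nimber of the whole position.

12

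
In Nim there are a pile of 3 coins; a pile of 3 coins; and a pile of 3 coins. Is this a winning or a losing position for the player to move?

Winning position

Compute the nim-sum pairwise:
3 ⊕ 3 = 0
0 ⊕ 3 = 3
The nim-sum is 3 ≠ 0, so this is an N-position: the player to move can win.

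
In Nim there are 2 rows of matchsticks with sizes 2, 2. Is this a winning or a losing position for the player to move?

Compute the nim-sum pairwise:
2 ^ 2 = 0
The nim-sum is 0, so this is a P-position: the player to move is in a losing position under optimal play.

Losing position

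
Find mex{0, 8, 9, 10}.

0 is in the set but 1 is not, so the mex is 1.

1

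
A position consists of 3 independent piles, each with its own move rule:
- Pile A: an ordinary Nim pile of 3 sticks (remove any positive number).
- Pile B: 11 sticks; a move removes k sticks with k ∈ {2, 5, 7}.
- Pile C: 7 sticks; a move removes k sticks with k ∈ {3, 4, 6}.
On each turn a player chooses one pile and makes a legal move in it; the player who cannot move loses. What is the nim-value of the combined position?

2

Pile A is a plain Nim pile of size 3, so its Grundy value is 3.
Grundy values for pile B (subtraction set {2, 5, 7}):
g(0) = mex{} = 0
g(1) = mex{} = 0
g(2) = mex{0} = 1
g(3) = mex{0} = 1
g(4) = mex{1} = 0
g(5) = mex{0,1} = 2
g(6) = mex{0} = 1
g(7) = mex{0,1,2} = 3
g(8) = mex{0,1} = 2
g(9) = mex{0,1,3} = 2
g(10) = mex{1,2} = 0
g(11) = mex{0,1,2} = 3
So g(11) = 3.
For pile C, compute g(0), g(1), … with moves {3, 4, 6}:
g(0) = mex{} = 0
g(1) = mex{} = 0
g(2) = mex{} = 0
g(3) = mex{0} = 1
g(4) = mex{0} = 1
g(5) = mex{0} = 1
g(6) = mex{0,1} = 2
g(7) = mex{0,1} = 2
So g(7) = 2.
By the Sprague-Grundy theorem, the Grundy value of a sum of independent games is the XOR of the component values.
Combined value = 3 ⊕ 3 ⊕ 2 = 2.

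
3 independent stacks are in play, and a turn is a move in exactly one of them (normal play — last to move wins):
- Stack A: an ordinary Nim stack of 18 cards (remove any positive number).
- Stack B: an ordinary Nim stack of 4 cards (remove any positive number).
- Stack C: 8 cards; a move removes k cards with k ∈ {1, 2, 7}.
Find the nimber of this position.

20

Stack A is a plain Nim stack of size 18, so its Grundy value is 18.
Stack B is a plain Nim stack of size 4, so its Grundy value is 4.
Grundy values for stack C (subtraction set {1, 2, 7}):
k:     0  1  2  3  4  5  6  7  8
g(k):  0  1  2  0  1  2  0  1  2
So g(8) = 2.
By the Sprague-Grundy theorem, the Grundy value of a sum of independent games is the XOR of the component values.
Combined value = 18 ⊕ 4 ⊕ 2 = 20.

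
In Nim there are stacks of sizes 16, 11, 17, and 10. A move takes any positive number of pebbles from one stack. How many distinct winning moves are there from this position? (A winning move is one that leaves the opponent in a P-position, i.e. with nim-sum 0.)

0

Compute the nim-sum pairwise:
16 XOR 11 = 27
27 XOR 17 = 10
10 XOR 10 = 0
The nim-sum is already 0, so every move leaves a nonzero nim-sum — there are no winning moves.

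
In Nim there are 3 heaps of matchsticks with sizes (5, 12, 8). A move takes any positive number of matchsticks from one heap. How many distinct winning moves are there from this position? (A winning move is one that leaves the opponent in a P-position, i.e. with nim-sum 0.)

1

Nim-sum: 5 ⊕ 12 ⊕ 8 = 1.
The overall nim-sum is X = 1. A heap of size p has a winning move iff p XOR X < p (reduce it to p XOR X).
  5: 5 XOR 1 = 4 < 5 — winning move (to 4).
  12: 12 XOR 1 = 13 ≥ 12 — no move.
  8: 8 XOR 1 = 9 ≥ 8 — no move.
That gives 1 winning move.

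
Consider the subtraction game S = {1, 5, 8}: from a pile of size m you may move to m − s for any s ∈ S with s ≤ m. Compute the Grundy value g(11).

Compute g(0), g(1), … for moves {1, 5, 8}:
k:     0  1  2  3  4  5  6  7  8  9 10 11
g(k):  0  1  0  1  0  1  0  1  2  3  2  3
So g(11) = 3.

3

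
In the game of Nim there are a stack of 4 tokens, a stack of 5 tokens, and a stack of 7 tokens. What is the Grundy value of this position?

6

Write each in binary and XOR column by column:
  100  (4)
  101  (5)
  111  (7)
  ---
  110  (6)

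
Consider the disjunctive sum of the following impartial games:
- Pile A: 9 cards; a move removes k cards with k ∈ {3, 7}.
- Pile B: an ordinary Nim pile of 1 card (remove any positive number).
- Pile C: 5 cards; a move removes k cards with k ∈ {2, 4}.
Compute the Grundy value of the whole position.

Grundy values for pile A (subtraction set {3, 7}):
g(0) = mex{} = 0
g(1) = mex{} = 0
g(2) = mex{} = 0
g(3) = mex{0} = 1
g(4) = mex{0} = 1
g(5) = mex{0} = 1
g(6) = mex{1} = 0
g(7) = mex{0,1} = 2
g(8) = mex{0,1} = 2
g(9) = mex{0} = 1
So g(9) = 1.
Pile B is a plain Nim pile of size 1, so its Grundy value is 1.
Build the Grundy sequence for pile C with g(k) = mex{g(k−s) : s ∈ {2, 4}, s ≤ k}:
k:     0  1  2  3  4  5
g(k):  0  0  1  1  2  2
So g(5) = 2.
By the Sprague-Grundy theorem, the Grundy value of a sum of independent games is the XOR of the component values.
Combined value = 1 ⊕ 1 ⊕ 2 = 2.

2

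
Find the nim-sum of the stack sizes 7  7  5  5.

0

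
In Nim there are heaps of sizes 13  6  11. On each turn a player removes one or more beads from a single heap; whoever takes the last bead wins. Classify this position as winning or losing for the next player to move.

Losing position

Compute the nim-sum pairwise:
13 XOR 6 = 11
11 XOR 11 = 0
The nim-sum is 0, so this is a P-position: the player to move is in a losing position under optimal play.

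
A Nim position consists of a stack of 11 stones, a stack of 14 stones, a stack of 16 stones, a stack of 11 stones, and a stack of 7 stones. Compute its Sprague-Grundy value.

25

In binary:
  01011  (11)
  01110  (14)
  10000  (16)
  01011  (11)
  00111  (7)
  -----
  11001  (25)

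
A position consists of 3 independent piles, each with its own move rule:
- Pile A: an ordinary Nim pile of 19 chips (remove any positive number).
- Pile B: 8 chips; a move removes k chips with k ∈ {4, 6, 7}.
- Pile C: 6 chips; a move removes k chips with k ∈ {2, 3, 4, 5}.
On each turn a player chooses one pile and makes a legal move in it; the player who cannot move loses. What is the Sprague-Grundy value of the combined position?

Pile A is a plain Nim pile of size 19, so its Grundy value is 19.
Grundy values for pile B (subtraction set {4, 6, 7}):
k:     0  1  2  3  4  5  6  7  8
g(k):  0  0  0  0  1  1  1  1  2
So g(8) = 2.
Grundy values for pile C (subtraction set {2, 3, 4, 5}):
g(0) = mex{} = 0
g(1) = mex{} = 0
g(2) = mex{0} = 1
g(3) = mex{0} = 1
g(4) = mex{0,1} = 2
g(5) = mex{0,1} = 2
g(6) = mex{0,1,2} = 3
So g(6) = 3.
The value of a disjunctive sum is the nim-sum of the parts.
Combined value = 19 ⊕ 2 ⊕ 3 = 18.

18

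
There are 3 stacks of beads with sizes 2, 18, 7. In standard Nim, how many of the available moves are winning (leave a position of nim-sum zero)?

Compute the nim-sum pairwise:
2 XOR 18 = 16
16 XOR 7 = 23
The overall nim-sum is X = 23. A stack of size p has a winning move iff p XOR X < p (reduce it to p XOR X).
  2: 2 XOR 23 = 21 ≥ 2 — no move.
  18: 18 XOR 23 = 5 < 18 — winning move (to 5).
  7: 7 XOR 23 = 16 ≥ 7 — no move.
That gives 1 winning move.

1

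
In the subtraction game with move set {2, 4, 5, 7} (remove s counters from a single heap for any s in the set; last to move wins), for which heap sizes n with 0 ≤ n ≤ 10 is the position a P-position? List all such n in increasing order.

0, 1, 9, 10

Grundy values for subtraction set {2, 4, 5, 7}:
g(0) = mex{} = 0
g(1) = mex{} = 0
g(2) = mex{0} = 1
g(3) = mex{0} = 1
g(4) = mex{0,1} = 2
g(5) = mex{0,1} = 2
g(6) = mex{0,1,2} = 3
g(7) = mex{0,1,2} = 3
g(8) = mex{0,1,2,3} = 4
g(9) = mex{1,2,3} = 0
g(10) = mex{1,2,3,4} = 0
The P-positions (g = 0) in 0..10 are 0, 1, 9, 10.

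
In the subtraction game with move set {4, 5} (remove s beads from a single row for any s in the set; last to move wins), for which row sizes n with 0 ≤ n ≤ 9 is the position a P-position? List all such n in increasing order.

0, 1, 2, 3, 9

Grundy values for subtraction set {4, 5}:
k:     0  1  2  3  4  5  6  7  8  9
g(k):  0  0  0  0  1  1  1  1  2  0
The P-positions (g = 0) in 0..9 are 0, 1, 2, 3, 9.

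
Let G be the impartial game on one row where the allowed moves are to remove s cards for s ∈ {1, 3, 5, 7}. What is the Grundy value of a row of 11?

Compute g(0), g(1), … for moves {1, 3, 5, 7}:
g(0) = mex{} = 0
g(1) = mex{0} = 1
g(2) = mex{1} = 0
g(3) = mex{0} = 1
g(4) = mex{1} = 0
g(5) = mex{0} = 1
g(6) = mex{1} = 0
g(7) = mex{0} = 1
g(8) = mex{1} = 0
g(9) = mex{0} = 1
g(10) = mex{1} = 0
g(11) = mex{0} = 1
So g(11) = 1.

1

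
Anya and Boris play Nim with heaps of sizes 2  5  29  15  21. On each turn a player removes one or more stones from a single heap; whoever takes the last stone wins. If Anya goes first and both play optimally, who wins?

In binary:
  00010  (2)
  00101  (5)
  11101  (29)
  01111  (15)
  10101  (21)
  -----
  00000  (0)
The nim-sum is 0, so this is a P-position: the player to move is in a losing position under optimal play; Anya is about to move from it and so loses — Boris wins.

Boris wins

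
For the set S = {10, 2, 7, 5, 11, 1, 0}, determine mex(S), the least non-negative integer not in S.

The values 0, 1, 2 are all present; 3 is the first non-negative integer missing from the set.

3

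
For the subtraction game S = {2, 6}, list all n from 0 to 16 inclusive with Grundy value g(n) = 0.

Grundy values for subtraction set {2, 6}:
k:     0  1  2  3  4  5  6  7  8  9 10 11 12 13 14 15 16
g(k):  0  0  1  1  0  0  1  1  0  0  1  1  0  0  1  1  0
The P-positions (g = 0) in 0..16 are 0, 1, 4, 5, 8, 9, 12, 13, 16.

0, 1, 4, 5, 8, 9, 12, 13, 16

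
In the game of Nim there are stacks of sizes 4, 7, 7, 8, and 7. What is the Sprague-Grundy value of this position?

11

Write each in binary and XOR column by column:
  0100  (4)
  0111  (7)
  0111  (7)
  1000  (8)
  0111  (7)
  ----
  1011  (11)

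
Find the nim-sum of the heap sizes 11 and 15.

Nim-sum: 11 XOR 15 = 4.

4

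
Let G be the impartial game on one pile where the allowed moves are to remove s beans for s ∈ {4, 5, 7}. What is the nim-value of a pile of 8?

Build the Grundy sequence with g(k) = mex{g(k−s) : s ∈ {4, 5, 7}, s ≤ k}:
g(0) = mex{} = 0
g(1) = mex{} = 0
g(2) = mex{} = 0
g(3) = mex{} = 0
g(4) = mex{0} = 1
g(5) = mex{0} = 1
g(6) = mex{0} = 1
g(7) = mex{0} = 1
g(8) = mex{0,1} = 2
So g(8) = 2.

2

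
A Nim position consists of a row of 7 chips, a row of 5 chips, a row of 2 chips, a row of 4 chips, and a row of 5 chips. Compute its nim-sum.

Compute the nim-sum pairwise:
7 XOR 5 = 2
2 XOR 2 = 0
0 XOR 4 = 4
4 XOR 5 = 1

1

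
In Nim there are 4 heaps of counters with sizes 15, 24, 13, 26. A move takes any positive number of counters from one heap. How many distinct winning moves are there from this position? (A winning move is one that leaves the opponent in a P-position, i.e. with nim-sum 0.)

0

Bitwise XOR of the heap sizes:
  01111  (15)
  11000  (24)
  01101  (13)
  11010  (26)
  -----
  00000  (0)
The nim-sum is already 0, so every move leaves a nonzero nim-sum — there are no winning moves.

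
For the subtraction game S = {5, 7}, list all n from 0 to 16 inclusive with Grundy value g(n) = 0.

0, 1, 2, 3, 4, 12, 13, 14, 15, 16

Compute g(0), g(1), … for moves {5, 7}:
k:     0  1  2  3  4  5  6  7  8  9 10 11 12 13 14 15 16
g(k):  0  0  0  0  0  1  1  1  1  1  2  2  0  0  0  0  0
The P-positions (g = 0) in 0..16 are 0, 1, 2, 3, 4, 12, 13, 14, 15, 16.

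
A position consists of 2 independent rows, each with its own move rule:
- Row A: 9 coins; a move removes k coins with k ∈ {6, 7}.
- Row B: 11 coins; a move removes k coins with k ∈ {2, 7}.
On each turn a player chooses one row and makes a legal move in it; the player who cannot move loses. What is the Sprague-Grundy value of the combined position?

For row A, compute g(0), g(1), … with moves {6, 7}:
g(0) = mex{} = 0
g(1) = mex{} = 0
g(2) = mex{} = 0
g(3) = mex{} = 0
g(4) = mex{} = 0
g(5) = mex{} = 0
g(6) = mex{0} = 1
g(7) = mex{0} = 1
g(8) = mex{0} = 1
g(9) = mex{0} = 1
So g(9) = 1.
Build the Grundy sequence for row B with g(k) = mex{g(k−s) : s ∈ {2, 7}, s ≤ k}:
k:     0  1  2  3  4  5  6  7  8  9 10 11
g(k):  0  0  1  1  0  0  1  1  2  0  0  1
So g(11) = 1.
By the Sprague-Grundy theorem, the Grundy value of a sum of independent games is the XOR of the component values.
Combined value = 1 ⊕ 1 = 0.

0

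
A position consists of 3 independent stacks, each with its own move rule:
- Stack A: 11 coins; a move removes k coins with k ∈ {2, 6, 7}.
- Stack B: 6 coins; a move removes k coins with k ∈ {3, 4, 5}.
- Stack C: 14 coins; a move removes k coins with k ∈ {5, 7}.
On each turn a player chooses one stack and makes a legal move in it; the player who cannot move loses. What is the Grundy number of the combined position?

3

For stack A, compute g(0), g(1), … with moves {2, 6, 7}:
g(0) = mex{} = 0
g(1) = mex{} = 0
g(2) = mex{0} = 1
g(3) = mex{0} = 1
g(4) = mex{1} = 0
g(5) = mex{1} = 0
g(6) = mex{0} = 1
g(7) = mex{0} = 1
g(8) = mex{0,1} = 2
g(9) = mex{1} = 0
g(10) = mex{0,1,2} = 3
g(11) = mex{0} = 1
So g(11) = 1.
For stack B, compute g(0), g(1), … with moves {3, 4, 5}:
g(0) = mex{} = 0
g(1) = mex{} = 0
g(2) = mex{} = 0
g(3) = mex{0} = 1
g(4) = mex{0} = 1
g(5) = mex{0} = 1
g(6) = mex{0,1} = 2
So g(6) = 2.
Build the Grundy sequence for stack C with g(k) = mex{g(k−s) : s ∈ {5, 7}, s ≤ k}:
k:     0  1  2  3  4  5  6  7  8  9 10 11 12 13 14
g(k):  0  0  0  0  0  1  1  1  1  1  2  2  0  0  0
So g(14) = 0.
The value of a disjunctive sum is the nim-sum of the parts.
Combined value = 1 ⊕ 2 ⊕ 0 = 3.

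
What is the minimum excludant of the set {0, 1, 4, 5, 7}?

The values 0, 1 are all present; 2 is the first non-negative integer missing from the set.

2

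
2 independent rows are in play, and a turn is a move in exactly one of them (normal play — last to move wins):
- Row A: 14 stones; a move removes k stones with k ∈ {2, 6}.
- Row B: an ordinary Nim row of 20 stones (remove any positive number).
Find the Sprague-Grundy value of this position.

21

For row A, compute g(0), g(1), … with moves {2, 6}:
k:     0  1  2  3  4  5  6  7  8  9 10 11 12 13 14
g(k):  0  0  1  1  0  0  1  1  0  0  1  1  0  0  1
So g(14) = 1.
Row B is a plain Nim row of size 20, so its Grundy value is 20.
The value of a disjunctive sum is the nim-sum of the parts.
Combined value = 1 XOR 20 = 21.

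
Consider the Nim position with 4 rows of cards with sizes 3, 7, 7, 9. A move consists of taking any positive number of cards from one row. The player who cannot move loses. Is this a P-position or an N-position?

N-position

Compute the nim-sum pairwise:
3 XOR 7 = 4
4 XOR 7 = 3
3 XOR 9 = 10
The nim-sum is 10 ≠ 0, so this is an N-position: the player to move can win.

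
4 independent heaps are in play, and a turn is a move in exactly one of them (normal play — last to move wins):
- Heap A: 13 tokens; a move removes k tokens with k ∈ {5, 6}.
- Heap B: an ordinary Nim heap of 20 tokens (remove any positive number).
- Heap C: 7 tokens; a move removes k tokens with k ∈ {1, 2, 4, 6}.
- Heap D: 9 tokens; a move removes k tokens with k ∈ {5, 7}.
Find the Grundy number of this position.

17

Grundy values for heap A (subtraction set {5, 6}):
g(0) = mex{} = 0
g(1) = mex{} = 0
g(2) = mex{} = 0
g(3) = mex{} = 0
g(4) = mex{} = 0
g(5) = mex{0} = 1
g(6) = mex{0} = 1
g(7) = mex{0} = 1
g(8) = mex{0} = 1
g(9) = mex{0} = 1
g(10) = mex{0,1} = 2
g(11) = mex{1} = 0
g(12) = mex{1} = 0
g(13) = mex{1} = 0
So g(13) = 0.
Heap B is a plain Nim heap of size 20, so its Grundy value is 20.
Grundy values for heap C (subtraction set {1, 2, 4, 6}):
k:     0  1  2  3  4  5  6  7
g(k):  0  1  2  0  1  2  3  4
So g(7) = 4.
For heap D, compute g(0), g(1), … with moves {5, 7}:
k:     0  1  2  3  4  5  6  7  8  9
g(k):  0  0  0  0  0  1  1  1  1  1
So g(9) = 1.
The value of a disjunctive sum is the nim-sum of the parts.
Combined value = 0 ⊕ 20 ⊕ 4 ⊕ 1 = 17.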